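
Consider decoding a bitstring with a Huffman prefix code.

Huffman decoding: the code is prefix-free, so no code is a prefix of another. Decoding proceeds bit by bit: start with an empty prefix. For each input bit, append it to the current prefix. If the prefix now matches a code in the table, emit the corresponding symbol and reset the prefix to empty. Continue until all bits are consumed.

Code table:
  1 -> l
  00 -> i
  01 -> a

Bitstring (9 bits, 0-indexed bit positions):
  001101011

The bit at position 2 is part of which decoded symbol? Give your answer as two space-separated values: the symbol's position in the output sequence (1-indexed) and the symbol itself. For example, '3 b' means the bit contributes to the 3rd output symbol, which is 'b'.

Answer: 2 l

Derivation:
Bit 0: prefix='0' (no match yet)
Bit 1: prefix='00' -> emit 'i', reset
Bit 2: prefix='1' -> emit 'l', reset
Bit 3: prefix='1' -> emit 'l', reset
Bit 4: prefix='0' (no match yet)
Bit 5: prefix='01' -> emit 'a', reset
Bit 6: prefix='0' (no match yet)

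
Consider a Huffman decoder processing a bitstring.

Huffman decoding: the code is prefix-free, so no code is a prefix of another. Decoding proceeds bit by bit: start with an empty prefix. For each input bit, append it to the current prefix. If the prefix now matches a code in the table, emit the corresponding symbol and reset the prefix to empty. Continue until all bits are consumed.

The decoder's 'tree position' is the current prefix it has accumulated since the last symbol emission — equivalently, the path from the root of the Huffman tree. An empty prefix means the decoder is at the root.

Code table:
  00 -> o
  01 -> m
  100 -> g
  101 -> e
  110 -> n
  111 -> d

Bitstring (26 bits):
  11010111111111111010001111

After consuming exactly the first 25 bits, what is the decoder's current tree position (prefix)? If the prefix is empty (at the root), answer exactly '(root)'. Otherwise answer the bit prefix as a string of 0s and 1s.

Bit 0: prefix='1' (no match yet)
Bit 1: prefix='11' (no match yet)
Bit 2: prefix='110' -> emit 'n', reset
Bit 3: prefix='1' (no match yet)
Bit 4: prefix='10' (no match yet)
Bit 5: prefix='101' -> emit 'e', reset
Bit 6: prefix='1' (no match yet)
Bit 7: prefix='11' (no match yet)
Bit 8: prefix='111' -> emit 'd', reset
Bit 9: prefix='1' (no match yet)
Bit 10: prefix='11' (no match yet)
Bit 11: prefix='111' -> emit 'd', reset
Bit 12: prefix='1' (no match yet)
Bit 13: prefix='11' (no match yet)
Bit 14: prefix='111' -> emit 'd', reset
Bit 15: prefix='1' (no match yet)
Bit 16: prefix='11' (no match yet)
Bit 17: prefix='110' -> emit 'n', reset
Bit 18: prefix='1' (no match yet)
Bit 19: prefix='10' (no match yet)
Bit 20: prefix='100' -> emit 'g', reset
Bit 21: prefix='0' (no match yet)
Bit 22: prefix='01' -> emit 'm', reset
Bit 23: prefix='1' (no match yet)
Bit 24: prefix='11' (no match yet)

Answer: 11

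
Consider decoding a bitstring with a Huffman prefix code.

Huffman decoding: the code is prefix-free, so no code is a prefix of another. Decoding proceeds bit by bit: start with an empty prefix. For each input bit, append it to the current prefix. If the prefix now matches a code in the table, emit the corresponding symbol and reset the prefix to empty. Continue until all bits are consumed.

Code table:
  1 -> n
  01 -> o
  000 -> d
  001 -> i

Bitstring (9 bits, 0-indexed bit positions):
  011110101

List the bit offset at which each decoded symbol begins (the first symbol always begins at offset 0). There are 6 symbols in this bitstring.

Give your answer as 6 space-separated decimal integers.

Answer: 0 2 3 4 5 7

Derivation:
Bit 0: prefix='0' (no match yet)
Bit 1: prefix='01' -> emit 'o', reset
Bit 2: prefix='1' -> emit 'n', reset
Bit 3: prefix='1' -> emit 'n', reset
Bit 4: prefix='1' -> emit 'n', reset
Bit 5: prefix='0' (no match yet)
Bit 6: prefix='01' -> emit 'o', reset
Bit 7: prefix='0' (no match yet)
Bit 8: prefix='01' -> emit 'o', reset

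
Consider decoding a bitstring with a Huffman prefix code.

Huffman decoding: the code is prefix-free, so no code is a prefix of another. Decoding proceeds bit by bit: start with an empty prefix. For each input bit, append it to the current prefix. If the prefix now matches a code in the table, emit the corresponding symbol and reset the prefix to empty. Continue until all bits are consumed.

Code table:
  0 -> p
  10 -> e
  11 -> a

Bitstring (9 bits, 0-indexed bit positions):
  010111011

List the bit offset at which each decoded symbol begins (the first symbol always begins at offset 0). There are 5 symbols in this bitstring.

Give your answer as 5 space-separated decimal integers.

Answer: 0 1 3 5 7

Derivation:
Bit 0: prefix='0' -> emit 'p', reset
Bit 1: prefix='1' (no match yet)
Bit 2: prefix='10' -> emit 'e', reset
Bit 3: prefix='1' (no match yet)
Bit 4: prefix='11' -> emit 'a', reset
Bit 5: prefix='1' (no match yet)
Bit 6: prefix='10' -> emit 'e', reset
Bit 7: prefix='1' (no match yet)
Bit 8: prefix='11' -> emit 'a', reset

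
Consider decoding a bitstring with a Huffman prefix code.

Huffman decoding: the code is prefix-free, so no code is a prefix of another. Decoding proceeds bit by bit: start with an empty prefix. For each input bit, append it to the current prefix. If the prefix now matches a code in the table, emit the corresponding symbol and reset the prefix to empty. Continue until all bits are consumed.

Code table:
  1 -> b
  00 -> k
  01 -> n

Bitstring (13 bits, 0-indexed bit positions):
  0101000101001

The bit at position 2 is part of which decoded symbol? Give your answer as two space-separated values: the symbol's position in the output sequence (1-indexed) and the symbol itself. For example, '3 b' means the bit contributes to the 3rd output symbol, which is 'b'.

Answer: 2 n

Derivation:
Bit 0: prefix='0' (no match yet)
Bit 1: prefix='01' -> emit 'n', reset
Bit 2: prefix='0' (no match yet)
Bit 3: prefix='01' -> emit 'n', reset
Bit 4: prefix='0' (no match yet)
Bit 5: prefix='00' -> emit 'k', reset
Bit 6: prefix='0' (no match yet)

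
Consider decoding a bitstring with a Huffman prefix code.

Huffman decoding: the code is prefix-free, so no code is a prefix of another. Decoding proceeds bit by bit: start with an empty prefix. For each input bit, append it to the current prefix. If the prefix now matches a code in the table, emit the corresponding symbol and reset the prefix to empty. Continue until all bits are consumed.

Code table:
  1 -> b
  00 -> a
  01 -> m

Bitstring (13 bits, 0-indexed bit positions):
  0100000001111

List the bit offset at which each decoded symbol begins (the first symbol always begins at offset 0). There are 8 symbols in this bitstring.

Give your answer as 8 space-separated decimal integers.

Bit 0: prefix='0' (no match yet)
Bit 1: prefix='01' -> emit 'm', reset
Bit 2: prefix='0' (no match yet)
Bit 3: prefix='00' -> emit 'a', reset
Bit 4: prefix='0' (no match yet)
Bit 5: prefix='00' -> emit 'a', reset
Bit 6: prefix='0' (no match yet)
Bit 7: prefix='00' -> emit 'a', reset
Bit 8: prefix='0' (no match yet)
Bit 9: prefix='01' -> emit 'm', reset
Bit 10: prefix='1' -> emit 'b', reset
Bit 11: prefix='1' -> emit 'b', reset
Bit 12: prefix='1' -> emit 'b', reset

Answer: 0 2 4 6 8 10 11 12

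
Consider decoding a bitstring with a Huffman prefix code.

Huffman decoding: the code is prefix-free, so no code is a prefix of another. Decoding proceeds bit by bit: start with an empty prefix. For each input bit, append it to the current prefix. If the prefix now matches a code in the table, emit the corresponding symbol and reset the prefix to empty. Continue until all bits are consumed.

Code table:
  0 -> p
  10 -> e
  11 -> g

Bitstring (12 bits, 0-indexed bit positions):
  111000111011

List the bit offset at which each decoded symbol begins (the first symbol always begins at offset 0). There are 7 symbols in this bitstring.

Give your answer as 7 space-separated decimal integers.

Answer: 0 2 4 5 6 8 10

Derivation:
Bit 0: prefix='1' (no match yet)
Bit 1: prefix='11' -> emit 'g', reset
Bit 2: prefix='1' (no match yet)
Bit 3: prefix='10' -> emit 'e', reset
Bit 4: prefix='0' -> emit 'p', reset
Bit 5: prefix='0' -> emit 'p', reset
Bit 6: prefix='1' (no match yet)
Bit 7: prefix='11' -> emit 'g', reset
Bit 8: prefix='1' (no match yet)
Bit 9: prefix='10' -> emit 'e', reset
Bit 10: prefix='1' (no match yet)
Bit 11: prefix='11' -> emit 'g', reset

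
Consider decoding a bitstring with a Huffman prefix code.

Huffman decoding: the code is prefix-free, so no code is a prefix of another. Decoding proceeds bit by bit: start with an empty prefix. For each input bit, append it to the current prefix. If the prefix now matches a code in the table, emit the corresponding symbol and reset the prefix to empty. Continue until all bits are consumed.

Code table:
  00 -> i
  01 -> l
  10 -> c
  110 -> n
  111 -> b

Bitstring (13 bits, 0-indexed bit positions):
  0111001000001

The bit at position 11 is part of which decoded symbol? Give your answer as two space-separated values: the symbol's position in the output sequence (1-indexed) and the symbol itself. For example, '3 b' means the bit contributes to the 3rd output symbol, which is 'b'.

Answer: 6 l

Derivation:
Bit 0: prefix='0' (no match yet)
Bit 1: prefix='01' -> emit 'l', reset
Bit 2: prefix='1' (no match yet)
Bit 3: prefix='11' (no match yet)
Bit 4: prefix='110' -> emit 'n', reset
Bit 5: prefix='0' (no match yet)
Bit 6: prefix='01' -> emit 'l', reset
Bit 7: prefix='0' (no match yet)
Bit 8: prefix='00' -> emit 'i', reset
Bit 9: prefix='0' (no match yet)
Bit 10: prefix='00' -> emit 'i', reset
Bit 11: prefix='0' (no match yet)
Bit 12: prefix='01' -> emit 'l', reset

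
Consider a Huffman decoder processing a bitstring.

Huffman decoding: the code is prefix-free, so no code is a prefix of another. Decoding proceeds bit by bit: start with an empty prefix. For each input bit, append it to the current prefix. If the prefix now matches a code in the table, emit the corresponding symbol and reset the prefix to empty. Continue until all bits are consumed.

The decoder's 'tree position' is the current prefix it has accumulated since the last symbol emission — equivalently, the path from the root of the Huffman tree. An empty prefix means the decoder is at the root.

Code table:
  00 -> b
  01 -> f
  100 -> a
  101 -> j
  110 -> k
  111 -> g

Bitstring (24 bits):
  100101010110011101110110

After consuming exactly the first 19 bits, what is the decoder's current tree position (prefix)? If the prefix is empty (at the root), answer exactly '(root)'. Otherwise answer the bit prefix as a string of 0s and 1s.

Answer: 1

Derivation:
Bit 0: prefix='1' (no match yet)
Bit 1: prefix='10' (no match yet)
Bit 2: prefix='100' -> emit 'a', reset
Bit 3: prefix='1' (no match yet)
Bit 4: prefix='10' (no match yet)
Bit 5: prefix='101' -> emit 'j', reset
Bit 6: prefix='0' (no match yet)
Bit 7: prefix='01' -> emit 'f', reset
Bit 8: prefix='0' (no match yet)
Bit 9: prefix='01' -> emit 'f', reset
Bit 10: prefix='1' (no match yet)
Bit 11: prefix='10' (no match yet)
Bit 12: prefix='100' -> emit 'a', reset
Bit 13: prefix='1' (no match yet)
Bit 14: prefix='11' (no match yet)
Bit 15: prefix='111' -> emit 'g', reset
Bit 16: prefix='0' (no match yet)
Bit 17: prefix='01' -> emit 'f', reset
Bit 18: prefix='1' (no match yet)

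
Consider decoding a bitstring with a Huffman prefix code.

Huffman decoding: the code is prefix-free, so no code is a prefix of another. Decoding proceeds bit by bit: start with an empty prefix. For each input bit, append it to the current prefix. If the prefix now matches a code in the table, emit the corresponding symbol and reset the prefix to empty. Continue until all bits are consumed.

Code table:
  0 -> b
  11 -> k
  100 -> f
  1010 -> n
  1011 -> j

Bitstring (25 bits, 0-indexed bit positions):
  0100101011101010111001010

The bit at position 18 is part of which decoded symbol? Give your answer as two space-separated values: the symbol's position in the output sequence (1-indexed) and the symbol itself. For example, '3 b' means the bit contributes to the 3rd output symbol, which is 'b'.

Answer: 7 f

Derivation:
Bit 0: prefix='0' -> emit 'b', reset
Bit 1: prefix='1' (no match yet)
Bit 2: prefix='10' (no match yet)
Bit 3: prefix='100' -> emit 'f', reset
Bit 4: prefix='1' (no match yet)
Bit 5: prefix='10' (no match yet)
Bit 6: prefix='101' (no match yet)
Bit 7: prefix='1010' -> emit 'n', reset
Bit 8: prefix='1' (no match yet)
Bit 9: prefix='11' -> emit 'k', reset
Bit 10: prefix='1' (no match yet)
Bit 11: prefix='10' (no match yet)
Bit 12: prefix='101' (no match yet)
Bit 13: prefix='1010' -> emit 'n', reset
Bit 14: prefix='1' (no match yet)
Bit 15: prefix='10' (no match yet)
Bit 16: prefix='101' (no match yet)
Bit 17: prefix='1011' -> emit 'j', reset
Bit 18: prefix='1' (no match yet)
Bit 19: prefix='10' (no match yet)
Bit 20: prefix='100' -> emit 'f', reset
Bit 21: prefix='1' (no match yet)
Bit 22: prefix='10' (no match yet)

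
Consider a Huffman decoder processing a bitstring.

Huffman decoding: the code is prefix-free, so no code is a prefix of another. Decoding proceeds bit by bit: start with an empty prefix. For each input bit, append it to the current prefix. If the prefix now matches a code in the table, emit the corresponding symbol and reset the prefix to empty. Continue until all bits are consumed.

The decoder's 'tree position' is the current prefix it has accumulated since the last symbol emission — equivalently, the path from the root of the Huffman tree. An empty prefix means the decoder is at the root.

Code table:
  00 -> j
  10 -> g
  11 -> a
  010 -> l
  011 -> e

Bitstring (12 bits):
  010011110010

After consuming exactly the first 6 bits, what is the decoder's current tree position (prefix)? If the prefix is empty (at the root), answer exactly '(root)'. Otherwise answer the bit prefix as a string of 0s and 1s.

Answer: (root)

Derivation:
Bit 0: prefix='0' (no match yet)
Bit 1: prefix='01' (no match yet)
Bit 2: prefix='010' -> emit 'l', reset
Bit 3: prefix='0' (no match yet)
Bit 4: prefix='01' (no match yet)
Bit 5: prefix='011' -> emit 'e', reset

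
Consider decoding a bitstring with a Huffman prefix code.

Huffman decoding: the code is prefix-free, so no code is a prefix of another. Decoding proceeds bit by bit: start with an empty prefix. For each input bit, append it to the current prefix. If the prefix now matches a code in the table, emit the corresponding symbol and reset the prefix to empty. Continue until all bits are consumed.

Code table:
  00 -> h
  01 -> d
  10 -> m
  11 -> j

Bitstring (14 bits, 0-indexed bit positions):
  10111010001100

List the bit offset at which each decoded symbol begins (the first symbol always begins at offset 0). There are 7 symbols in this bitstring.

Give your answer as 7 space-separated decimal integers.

Bit 0: prefix='1' (no match yet)
Bit 1: prefix='10' -> emit 'm', reset
Bit 2: prefix='1' (no match yet)
Bit 3: prefix='11' -> emit 'j', reset
Bit 4: prefix='1' (no match yet)
Bit 5: prefix='10' -> emit 'm', reset
Bit 6: prefix='1' (no match yet)
Bit 7: prefix='10' -> emit 'm', reset
Bit 8: prefix='0' (no match yet)
Bit 9: prefix='00' -> emit 'h', reset
Bit 10: prefix='1' (no match yet)
Bit 11: prefix='11' -> emit 'j', reset
Bit 12: prefix='0' (no match yet)
Bit 13: prefix='00' -> emit 'h', reset

Answer: 0 2 4 6 8 10 12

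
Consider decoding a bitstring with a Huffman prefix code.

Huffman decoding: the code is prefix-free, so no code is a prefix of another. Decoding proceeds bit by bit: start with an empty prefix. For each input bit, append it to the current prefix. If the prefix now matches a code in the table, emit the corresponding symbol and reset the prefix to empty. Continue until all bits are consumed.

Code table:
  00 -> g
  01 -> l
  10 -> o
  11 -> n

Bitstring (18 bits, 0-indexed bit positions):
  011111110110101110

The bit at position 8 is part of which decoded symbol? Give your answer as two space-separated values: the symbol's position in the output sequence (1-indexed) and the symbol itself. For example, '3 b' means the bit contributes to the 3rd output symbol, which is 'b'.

Answer: 5 l

Derivation:
Bit 0: prefix='0' (no match yet)
Bit 1: prefix='01' -> emit 'l', reset
Bit 2: prefix='1' (no match yet)
Bit 3: prefix='11' -> emit 'n', reset
Bit 4: prefix='1' (no match yet)
Bit 5: prefix='11' -> emit 'n', reset
Bit 6: prefix='1' (no match yet)
Bit 7: prefix='11' -> emit 'n', reset
Bit 8: prefix='0' (no match yet)
Bit 9: prefix='01' -> emit 'l', reset
Bit 10: prefix='1' (no match yet)
Bit 11: prefix='10' -> emit 'o', reset
Bit 12: prefix='1' (no match yet)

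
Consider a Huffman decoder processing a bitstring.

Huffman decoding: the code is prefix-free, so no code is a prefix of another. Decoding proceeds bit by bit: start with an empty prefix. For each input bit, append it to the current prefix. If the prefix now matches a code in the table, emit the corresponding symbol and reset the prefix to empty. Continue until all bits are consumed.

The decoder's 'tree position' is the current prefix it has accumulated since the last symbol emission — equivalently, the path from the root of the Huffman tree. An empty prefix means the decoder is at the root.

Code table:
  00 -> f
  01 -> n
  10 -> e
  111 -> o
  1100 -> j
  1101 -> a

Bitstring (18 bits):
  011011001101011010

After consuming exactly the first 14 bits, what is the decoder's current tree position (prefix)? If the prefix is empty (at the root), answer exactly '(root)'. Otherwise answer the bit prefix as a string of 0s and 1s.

Bit 0: prefix='0' (no match yet)
Bit 1: prefix='01' -> emit 'n', reset
Bit 2: prefix='1' (no match yet)
Bit 3: prefix='10' -> emit 'e', reset
Bit 4: prefix='1' (no match yet)
Bit 5: prefix='11' (no match yet)
Bit 6: prefix='110' (no match yet)
Bit 7: prefix='1100' -> emit 'j', reset
Bit 8: prefix='1' (no match yet)
Bit 9: prefix='11' (no match yet)
Bit 10: prefix='110' (no match yet)
Bit 11: prefix='1101' -> emit 'a', reset
Bit 12: prefix='0' (no match yet)
Bit 13: prefix='01' -> emit 'n', reset

Answer: (root)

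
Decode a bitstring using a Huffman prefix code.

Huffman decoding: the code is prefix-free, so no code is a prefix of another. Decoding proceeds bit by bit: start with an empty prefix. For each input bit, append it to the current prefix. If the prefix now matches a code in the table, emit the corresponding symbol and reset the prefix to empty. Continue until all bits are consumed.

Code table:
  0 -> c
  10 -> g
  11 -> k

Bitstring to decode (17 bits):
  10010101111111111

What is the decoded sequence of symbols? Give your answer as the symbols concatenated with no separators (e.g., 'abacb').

Answer: gcggkkkkk

Derivation:
Bit 0: prefix='1' (no match yet)
Bit 1: prefix='10' -> emit 'g', reset
Bit 2: prefix='0' -> emit 'c', reset
Bit 3: prefix='1' (no match yet)
Bit 4: prefix='10' -> emit 'g', reset
Bit 5: prefix='1' (no match yet)
Bit 6: prefix='10' -> emit 'g', reset
Bit 7: prefix='1' (no match yet)
Bit 8: prefix='11' -> emit 'k', reset
Bit 9: prefix='1' (no match yet)
Bit 10: prefix='11' -> emit 'k', reset
Bit 11: prefix='1' (no match yet)
Bit 12: prefix='11' -> emit 'k', reset
Bit 13: prefix='1' (no match yet)
Bit 14: prefix='11' -> emit 'k', reset
Bit 15: prefix='1' (no match yet)
Bit 16: prefix='11' -> emit 'k', reset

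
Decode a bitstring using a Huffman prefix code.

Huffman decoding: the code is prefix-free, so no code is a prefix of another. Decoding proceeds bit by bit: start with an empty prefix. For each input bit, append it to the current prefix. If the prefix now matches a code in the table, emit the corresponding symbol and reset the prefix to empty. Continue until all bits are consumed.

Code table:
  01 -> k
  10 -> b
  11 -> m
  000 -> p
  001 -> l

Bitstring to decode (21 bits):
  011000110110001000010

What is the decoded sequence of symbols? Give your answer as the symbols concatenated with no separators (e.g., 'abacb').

Bit 0: prefix='0' (no match yet)
Bit 1: prefix='01' -> emit 'k', reset
Bit 2: prefix='1' (no match yet)
Bit 3: prefix='10' -> emit 'b', reset
Bit 4: prefix='0' (no match yet)
Bit 5: prefix='00' (no match yet)
Bit 6: prefix='001' -> emit 'l', reset
Bit 7: prefix='1' (no match yet)
Bit 8: prefix='10' -> emit 'b', reset
Bit 9: prefix='1' (no match yet)
Bit 10: prefix='11' -> emit 'm', reset
Bit 11: prefix='0' (no match yet)
Bit 12: prefix='00' (no match yet)
Bit 13: prefix='000' -> emit 'p', reset
Bit 14: prefix='1' (no match yet)
Bit 15: prefix='10' -> emit 'b', reset
Bit 16: prefix='0' (no match yet)
Bit 17: prefix='00' (no match yet)
Bit 18: prefix='000' -> emit 'p', reset
Bit 19: prefix='1' (no match yet)
Bit 20: prefix='10' -> emit 'b', reset

Answer: kblbmpbpb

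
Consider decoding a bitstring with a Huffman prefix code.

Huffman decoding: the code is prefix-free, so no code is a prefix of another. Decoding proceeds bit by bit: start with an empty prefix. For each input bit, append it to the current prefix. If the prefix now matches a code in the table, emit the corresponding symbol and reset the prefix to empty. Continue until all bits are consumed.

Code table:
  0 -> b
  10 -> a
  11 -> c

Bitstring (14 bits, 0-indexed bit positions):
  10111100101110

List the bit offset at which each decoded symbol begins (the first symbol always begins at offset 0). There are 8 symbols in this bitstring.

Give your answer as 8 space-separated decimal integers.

Bit 0: prefix='1' (no match yet)
Bit 1: prefix='10' -> emit 'a', reset
Bit 2: prefix='1' (no match yet)
Bit 3: prefix='11' -> emit 'c', reset
Bit 4: prefix='1' (no match yet)
Bit 5: prefix='11' -> emit 'c', reset
Bit 6: prefix='0' -> emit 'b', reset
Bit 7: prefix='0' -> emit 'b', reset
Bit 8: prefix='1' (no match yet)
Bit 9: prefix='10' -> emit 'a', reset
Bit 10: prefix='1' (no match yet)
Bit 11: prefix='11' -> emit 'c', reset
Bit 12: prefix='1' (no match yet)
Bit 13: prefix='10' -> emit 'a', reset

Answer: 0 2 4 6 7 8 10 12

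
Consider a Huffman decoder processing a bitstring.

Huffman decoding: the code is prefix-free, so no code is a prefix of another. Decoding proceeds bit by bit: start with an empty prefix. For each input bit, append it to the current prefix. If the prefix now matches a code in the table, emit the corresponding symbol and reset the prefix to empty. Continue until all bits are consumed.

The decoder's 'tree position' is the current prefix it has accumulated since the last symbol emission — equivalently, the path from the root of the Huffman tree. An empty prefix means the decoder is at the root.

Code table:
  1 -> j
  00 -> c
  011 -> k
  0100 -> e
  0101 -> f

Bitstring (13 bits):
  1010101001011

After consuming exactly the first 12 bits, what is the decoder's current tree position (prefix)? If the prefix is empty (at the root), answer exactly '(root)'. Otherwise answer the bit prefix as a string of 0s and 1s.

Bit 0: prefix='1' -> emit 'j', reset
Bit 1: prefix='0' (no match yet)
Bit 2: prefix='01' (no match yet)
Bit 3: prefix='010' (no match yet)
Bit 4: prefix='0101' -> emit 'f', reset
Bit 5: prefix='0' (no match yet)
Bit 6: prefix='01' (no match yet)
Bit 7: prefix='010' (no match yet)
Bit 8: prefix='0100' -> emit 'e', reset
Bit 9: prefix='1' -> emit 'j', reset
Bit 10: prefix='0' (no match yet)
Bit 11: prefix='01' (no match yet)

Answer: 01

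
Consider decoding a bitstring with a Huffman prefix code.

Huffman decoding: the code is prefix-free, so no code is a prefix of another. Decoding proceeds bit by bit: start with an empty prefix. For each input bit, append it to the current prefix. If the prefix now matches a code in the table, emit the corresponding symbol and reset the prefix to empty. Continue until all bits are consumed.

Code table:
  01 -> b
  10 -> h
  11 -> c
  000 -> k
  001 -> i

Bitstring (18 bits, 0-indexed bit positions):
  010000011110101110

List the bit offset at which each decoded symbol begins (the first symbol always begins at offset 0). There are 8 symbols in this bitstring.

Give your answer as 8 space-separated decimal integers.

Bit 0: prefix='0' (no match yet)
Bit 1: prefix='01' -> emit 'b', reset
Bit 2: prefix='0' (no match yet)
Bit 3: prefix='00' (no match yet)
Bit 4: prefix='000' -> emit 'k', reset
Bit 5: prefix='0' (no match yet)
Bit 6: prefix='00' (no match yet)
Bit 7: prefix='001' -> emit 'i', reset
Bit 8: prefix='1' (no match yet)
Bit 9: prefix='11' -> emit 'c', reset
Bit 10: prefix='1' (no match yet)
Bit 11: prefix='10' -> emit 'h', reset
Bit 12: prefix='1' (no match yet)
Bit 13: prefix='10' -> emit 'h', reset
Bit 14: prefix='1' (no match yet)
Bit 15: prefix='11' -> emit 'c', reset
Bit 16: prefix='1' (no match yet)
Bit 17: prefix='10' -> emit 'h', reset

Answer: 0 2 5 8 10 12 14 16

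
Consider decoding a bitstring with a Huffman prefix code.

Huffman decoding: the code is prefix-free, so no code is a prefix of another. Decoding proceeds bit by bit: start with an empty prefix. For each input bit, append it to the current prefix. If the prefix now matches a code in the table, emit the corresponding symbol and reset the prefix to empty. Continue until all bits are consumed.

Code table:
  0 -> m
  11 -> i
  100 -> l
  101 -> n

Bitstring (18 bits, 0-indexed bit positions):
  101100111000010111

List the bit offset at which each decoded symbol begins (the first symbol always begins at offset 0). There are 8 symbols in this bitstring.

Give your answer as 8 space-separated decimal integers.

Answer: 0 3 6 8 11 12 13 16

Derivation:
Bit 0: prefix='1' (no match yet)
Bit 1: prefix='10' (no match yet)
Bit 2: prefix='101' -> emit 'n', reset
Bit 3: prefix='1' (no match yet)
Bit 4: prefix='10' (no match yet)
Bit 5: prefix='100' -> emit 'l', reset
Bit 6: prefix='1' (no match yet)
Bit 7: prefix='11' -> emit 'i', reset
Bit 8: prefix='1' (no match yet)
Bit 9: prefix='10' (no match yet)
Bit 10: prefix='100' -> emit 'l', reset
Bit 11: prefix='0' -> emit 'm', reset
Bit 12: prefix='0' -> emit 'm', reset
Bit 13: prefix='1' (no match yet)
Bit 14: prefix='10' (no match yet)
Bit 15: prefix='101' -> emit 'n', reset
Bit 16: prefix='1' (no match yet)
Bit 17: prefix='11' -> emit 'i', reset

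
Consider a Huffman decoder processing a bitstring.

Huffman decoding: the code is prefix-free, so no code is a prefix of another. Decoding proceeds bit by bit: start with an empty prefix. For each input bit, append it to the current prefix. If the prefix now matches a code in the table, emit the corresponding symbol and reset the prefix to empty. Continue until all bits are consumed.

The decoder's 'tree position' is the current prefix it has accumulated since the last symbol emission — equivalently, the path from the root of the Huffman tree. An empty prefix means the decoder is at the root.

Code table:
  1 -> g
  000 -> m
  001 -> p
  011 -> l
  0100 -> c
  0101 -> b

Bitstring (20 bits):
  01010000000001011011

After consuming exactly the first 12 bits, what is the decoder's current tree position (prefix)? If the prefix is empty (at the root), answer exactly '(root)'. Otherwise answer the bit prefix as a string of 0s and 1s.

Answer: 00

Derivation:
Bit 0: prefix='0' (no match yet)
Bit 1: prefix='01' (no match yet)
Bit 2: prefix='010' (no match yet)
Bit 3: prefix='0101' -> emit 'b', reset
Bit 4: prefix='0' (no match yet)
Bit 5: prefix='00' (no match yet)
Bit 6: prefix='000' -> emit 'm', reset
Bit 7: prefix='0' (no match yet)
Bit 8: prefix='00' (no match yet)
Bit 9: prefix='000' -> emit 'm', reset
Bit 10: prefix='0' (no match yet)
Bit 11: prefix='00' (no match yet)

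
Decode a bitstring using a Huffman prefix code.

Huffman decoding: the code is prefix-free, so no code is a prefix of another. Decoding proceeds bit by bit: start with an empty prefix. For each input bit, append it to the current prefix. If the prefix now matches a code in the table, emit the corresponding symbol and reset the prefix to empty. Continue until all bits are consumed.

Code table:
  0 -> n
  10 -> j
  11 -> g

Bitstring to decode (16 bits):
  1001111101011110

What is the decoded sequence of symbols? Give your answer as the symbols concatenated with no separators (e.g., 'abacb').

Bit 0: prefix='1' (no match yet)
Bit 1: prefix='10' -> emit 'j', reset
Bit 2: prefix='0' -> emit 'n', reset
Bit 3: prefix='1' (no match yet)
Bit 4: prefix='11' -> emit 'g', reset
Bit 5: prefix='1' (no match yet)
Bit 6: prefix='11' -> emit 'g', reset
Bit 7: prefix='1' (no match yet)
Bit 8: prefix='10' -> emit 'j', reset
Bit 9: prefix='1' (no match yet)
Bit 10: prefix='10' -> emit 'j', reset
Bit 11: prefix='1' (no match yet)
Bit 12: prefix='11' -> emit 'g', reset
Bit 13: prefix='1' (no match yet)
Bit 14: prefix='11' -> emit 'g', reset
Bit 15: prefix='0' -> emit 'n', reset

Answer: jnggjjggn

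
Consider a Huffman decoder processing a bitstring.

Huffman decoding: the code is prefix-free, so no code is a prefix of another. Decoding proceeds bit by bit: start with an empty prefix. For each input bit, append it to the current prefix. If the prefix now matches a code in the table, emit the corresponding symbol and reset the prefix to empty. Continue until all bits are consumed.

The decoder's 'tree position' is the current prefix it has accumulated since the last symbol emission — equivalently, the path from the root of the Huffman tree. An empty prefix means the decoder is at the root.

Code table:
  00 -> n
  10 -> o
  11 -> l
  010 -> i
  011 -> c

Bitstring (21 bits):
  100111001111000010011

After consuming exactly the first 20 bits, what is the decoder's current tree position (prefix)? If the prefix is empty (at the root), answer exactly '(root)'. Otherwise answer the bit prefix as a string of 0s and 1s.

Bit 0: prefix='1' (no match yet)
Bit 1: prefix='10' -> emit 'o', reset
Bit 2: prefix='0' (no match yet)
Bit 3: prefix='01' (no match yet)
Bit 4: prefix='011' -> emit 'c', reset
Bit 5: prefix='1' (no match yet)
Bit 6: prefix='10' -> emit 'o', reset
Bit 7: prefix='0' (no match yet)
Bit 8: prefix='01' (no match yet)
Bit 9: prefix='011' -> emit 'c', reset
Bit 10: prefix='1' (no match yet)
Bit 11: prefix='11' -> emit 'l', reset
Bit 12: prefix='0' (no match yet)
Bit 13: prefix='00' -> emit 'n', reset
Bit 14: prefix='0' (no match yet)
Bit 15: prefix='00' -> emit 'n', reset
Bit 16: prefix='1' (no match yet)
Bit 17: prefix='10' -> emit 'o', reset
Bit 18: prefix='0' (no match yet)
Bit 19: prefix='01' (no match yet)

Answer: 01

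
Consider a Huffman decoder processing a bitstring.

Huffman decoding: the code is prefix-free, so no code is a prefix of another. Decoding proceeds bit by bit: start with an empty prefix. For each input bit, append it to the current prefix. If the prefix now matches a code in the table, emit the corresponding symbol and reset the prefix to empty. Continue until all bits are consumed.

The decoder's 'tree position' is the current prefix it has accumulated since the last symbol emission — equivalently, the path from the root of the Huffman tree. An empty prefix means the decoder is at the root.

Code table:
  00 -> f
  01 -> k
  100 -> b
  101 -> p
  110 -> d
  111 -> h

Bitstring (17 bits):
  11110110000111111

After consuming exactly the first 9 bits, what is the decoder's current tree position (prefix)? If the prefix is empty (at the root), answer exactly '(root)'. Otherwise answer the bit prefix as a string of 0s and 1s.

Answer: (root)

Derivation:
Bit 0: prefix='1' (no match yet)
Bit 1: prefix='11' (no match yet)
Bit 2: prefix='111' -> emit 'h', reset
Bit 3: prefix='1' (no match yet)
Bit 4: prefix='10' (no match yet)
Bit 5: prefix='101' -> emit 'p', reset
Bit 6: prefix='1' (no match yet)
Bit 7: prefix='10' (no match yet)
Bit 8: prefix='100' -> emit 'b', reset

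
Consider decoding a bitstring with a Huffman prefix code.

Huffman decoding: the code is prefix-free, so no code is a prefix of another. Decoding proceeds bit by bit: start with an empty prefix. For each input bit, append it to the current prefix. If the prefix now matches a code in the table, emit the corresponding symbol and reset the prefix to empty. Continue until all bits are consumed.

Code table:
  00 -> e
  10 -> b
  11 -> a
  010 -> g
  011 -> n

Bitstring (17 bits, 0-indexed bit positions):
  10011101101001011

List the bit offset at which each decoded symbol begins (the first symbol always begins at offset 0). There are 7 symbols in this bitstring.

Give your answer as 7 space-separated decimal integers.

Bit 0: prefix='1' (no match yet)
Bit 1: prefix='10' -> emit 'b', reset
Bit 2: prefix='0' (no match yet)
Bit 3: prefix='01' (no match yet)
Bit 4: prefix='011' -> emit 'n', reset
Bit 5: prefix='1' (no match yet)
Bit 6: prefix='10' -> emit 'b', reset
Bit 7: prefix='1' (no match yet)
Bit 8: prefix='11' -> emit 'a', reset
Bit 9: prefix='0' (no match yet)
Bit 10: prefix='01' (no match yet)
Bit 11: prefix='010' -> emit 'g', reset
Bit 12: prefix='0' (no match yet)
Bit 13: prefix='01' (no match yet)
Bit 14: prefix='010' -> emit 'g', reset
Bit 15: prefix='1' (no match yet)
Bit 16: prefix='11' -> emit 'a', reset

Answer: 0 2 5 7 9 12 15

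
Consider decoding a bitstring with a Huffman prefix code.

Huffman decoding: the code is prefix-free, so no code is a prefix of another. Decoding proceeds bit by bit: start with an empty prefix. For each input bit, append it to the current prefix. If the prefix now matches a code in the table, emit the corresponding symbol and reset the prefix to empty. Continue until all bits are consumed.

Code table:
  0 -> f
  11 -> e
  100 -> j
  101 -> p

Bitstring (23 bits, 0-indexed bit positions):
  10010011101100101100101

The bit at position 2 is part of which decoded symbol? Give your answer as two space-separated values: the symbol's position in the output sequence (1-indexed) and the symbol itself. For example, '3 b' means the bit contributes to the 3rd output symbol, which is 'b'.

Answer: 1 j

Derivation:
Bit 0: prefix='1' (no match yet)
Bit 1: prefix='10' (no match yet)
Bit 2: prefix='100' -> emit 'j', reset
Bit 3: prefix='1' (no match yet)
Bit 4: prefix='10' (no match yet)
Bit 5: prefix='100' -> emit 'j', reset
Bit 6: prefix='1' (no match yet)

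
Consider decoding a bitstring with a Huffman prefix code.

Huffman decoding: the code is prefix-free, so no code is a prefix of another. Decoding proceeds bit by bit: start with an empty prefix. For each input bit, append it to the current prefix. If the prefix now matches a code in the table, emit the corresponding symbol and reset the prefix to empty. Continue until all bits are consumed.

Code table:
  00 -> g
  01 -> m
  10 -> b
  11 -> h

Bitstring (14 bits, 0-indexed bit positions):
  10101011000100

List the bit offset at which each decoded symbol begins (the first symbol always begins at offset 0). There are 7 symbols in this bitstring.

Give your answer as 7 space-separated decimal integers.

Answer: 0 2 4 6 8 10 12

Derivation:
Bit 0: prefix='1' (no match yet)
Bit 1: prefix='10' -> emit 'b', reset
Bit 2: prefix='1' (no match yet)
Bit 3: prefix='10' -> emit 'b', reset
Bit 4: prefix='1' (no match yet)
Bit 5: prefix='10' -> emit 'b', reset
Bit 6: prefix='1' (no match yet)
Bit 7: prefix='11' -> emit 'h', reset
Bit 8: prefix='0' (no match yet)
Bit 9: prefix='00' -> emit 'g', reset
Bit 10: prefix='0' (no match yet)
Bit 11: prefix='01' -> emit 'm', reset
Bit 12: prefix='0' (no match yet)
Bit 13: prefix='00' -> emit 'g', reset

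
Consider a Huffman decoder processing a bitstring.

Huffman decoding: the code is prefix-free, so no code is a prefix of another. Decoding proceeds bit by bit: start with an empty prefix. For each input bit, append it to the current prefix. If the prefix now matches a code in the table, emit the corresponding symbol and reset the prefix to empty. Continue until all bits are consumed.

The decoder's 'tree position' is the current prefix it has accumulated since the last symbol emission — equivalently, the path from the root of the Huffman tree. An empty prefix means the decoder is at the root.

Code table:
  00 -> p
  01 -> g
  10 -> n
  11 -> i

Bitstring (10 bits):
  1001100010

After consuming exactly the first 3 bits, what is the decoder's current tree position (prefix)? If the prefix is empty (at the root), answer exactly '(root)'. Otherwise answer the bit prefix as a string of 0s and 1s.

Answer: 0

Derivation:
Bit 0: prefix='1' (no match yet)
Bit 1: prefix='10' -> emit 'n', reset
Bit 2: prefix='0' (no match yet)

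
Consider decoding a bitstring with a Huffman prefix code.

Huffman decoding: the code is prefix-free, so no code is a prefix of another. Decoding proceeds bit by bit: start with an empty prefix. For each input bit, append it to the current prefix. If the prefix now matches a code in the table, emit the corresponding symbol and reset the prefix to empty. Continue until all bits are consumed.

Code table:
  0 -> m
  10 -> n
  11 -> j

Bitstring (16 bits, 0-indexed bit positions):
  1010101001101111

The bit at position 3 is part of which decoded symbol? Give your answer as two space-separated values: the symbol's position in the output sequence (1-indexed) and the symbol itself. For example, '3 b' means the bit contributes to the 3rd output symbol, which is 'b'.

Answer: 2 n

Derivation:
Bit 0: prefix='1' (no match yet)
Bit 1: prefix='10' -> emit 'n', reset
Bit 2: prefix='1' (no match yet)
Bit 3: prefix='10' -> emit 'n', reset
Bit 4: prefix='1' (no match yet)
Bit 5: prefix='10' -> emit 'n', reset
Bit 6: prefix='1' (no match yet)
Bit 7: prefix='10' -> emit 'n', reset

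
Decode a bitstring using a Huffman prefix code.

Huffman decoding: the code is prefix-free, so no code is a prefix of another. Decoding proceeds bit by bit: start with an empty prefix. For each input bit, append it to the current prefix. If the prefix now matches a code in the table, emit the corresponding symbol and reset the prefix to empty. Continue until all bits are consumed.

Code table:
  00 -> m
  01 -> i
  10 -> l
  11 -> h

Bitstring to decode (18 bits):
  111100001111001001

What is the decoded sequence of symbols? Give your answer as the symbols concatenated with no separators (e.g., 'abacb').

Answer: hhmmhhmli

Derivation:
Bit 0: prefix='1' (no match yet)
Bit 1: prefix='11' -> emit 'h', reset
Bit 2: prefix='1' (no match yet)
Bit 3: prefix='11' -> emit 'h', reset
Bit 4: prefix='0' (no match yet)
Bit 5: prefix='00' -> emit 'm', reset
Bit 6: prefix='0' (no match yet)
Bit 7: prefix='00' -> emit 'm', reset
Bit 8: prefix='1' (no match yet)
Bit 9: prefix='11' -> emit 'h', reset
Bit 10: prefix='1' (no match yet)
Bit 11: prefix='11' -> emit 'h', reset
Bit 12: prefix='0' (no match yet)
Bit 13: prefix='00' -> emit 'm', reset
Bit 14: prefix='1' (no match yet)
Bit 15: prefix='10' -> emit 'l', reset
Bit 16: prefix='0' (no match yet)
Bit 17: prefix='01' -> emit 'i', reset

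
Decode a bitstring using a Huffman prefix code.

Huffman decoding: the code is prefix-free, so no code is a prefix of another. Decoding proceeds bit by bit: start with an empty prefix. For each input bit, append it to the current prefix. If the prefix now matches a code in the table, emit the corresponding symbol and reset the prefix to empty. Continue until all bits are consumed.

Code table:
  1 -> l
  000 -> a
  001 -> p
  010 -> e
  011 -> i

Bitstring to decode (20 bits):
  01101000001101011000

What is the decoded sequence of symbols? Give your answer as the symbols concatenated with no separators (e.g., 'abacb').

Bit 0: prefix='0' (no match yet)
Bit 1: prefix='01' (no match yet)
Bit 2: prefix='011' -> emit 'i', reset
Bit 3: prefix='0' (no match yet)
Bit 4: prefix='01' (no match yet)
Bit 5: prefix='010' -> emit 'e', reset
Bit 6: prefix='0' (no match yet)
Bit 7: prefix='00' (no match yet)
Bit 8: prefix='000' -> emit 'a', reset
Bit 9: prefix='0' (no match yet)
Bit 10: prefix='01' (no match yet)
Bit 11: prefix='011' -> emit 'i', reset
Bit 12: prefix='0' (no match yet)
Bit 13: prefix='01' (no match yet)
Bit 14: prefix='010' -> emit 'e', reset
Bit 15: prefix='1' -> emit 'l', reset
Bit 16: prefix='1' -> emit 'l', reset
Bit 17: prefix='0' (no match yet)
Bit 18: prefix='00' (no match yet)
Bit 19: prefix='000' -> emit 'a', reset

Answer: ieaiella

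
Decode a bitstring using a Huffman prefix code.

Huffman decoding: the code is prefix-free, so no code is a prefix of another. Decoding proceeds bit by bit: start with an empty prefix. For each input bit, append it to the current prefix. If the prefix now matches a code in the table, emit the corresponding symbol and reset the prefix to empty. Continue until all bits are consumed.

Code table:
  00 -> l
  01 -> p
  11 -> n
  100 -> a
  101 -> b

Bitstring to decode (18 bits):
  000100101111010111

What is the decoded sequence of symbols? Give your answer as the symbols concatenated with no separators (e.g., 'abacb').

Bit 0: prefix='0' (no match yet)
Bit 1: prefix='00' -> emit 'l', reset
Bit 2: prefix='0' (no match yet)
Bit 3: prefix='01' -> emit 'p', reset
Bit 4: prefix='0' (no match yet)
Bit 5: prefix='00' -> emit 'l', reset
Bit 6: prefix='1' (no match yet)
Bit 7: prefix='10' (no match yet)
Bit 8: prefix='101' -> emit 'b', reset
Bit 9: prefix='1' (no match yet)
Bit 10: prefix='11' -> emit 'n', reset
Bit 11: prefix='1' (no match yet)
Bit 12: prefix='10' (no match yet)
Bit 13: prefix='101' -> emit 'b', reset
Bit 14: prefix='0' (no match yet)
Bit 15: prefix='01' -> emit 'p', reset
Bit 16: prefix='1' (no match yet)
Bit 17: prefix='11' -> emit 'n', reset

Answer: lplbnbpn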